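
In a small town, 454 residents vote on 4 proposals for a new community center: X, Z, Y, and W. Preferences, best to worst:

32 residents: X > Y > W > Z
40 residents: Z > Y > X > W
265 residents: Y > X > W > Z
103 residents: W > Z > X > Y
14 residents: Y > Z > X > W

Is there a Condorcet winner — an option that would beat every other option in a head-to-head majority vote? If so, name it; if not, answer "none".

Y vs X: 319–135 for Y.
Y vs Z: 311–143 for Y.
Y vs W: 351–103 for Y.
Y beats every other option head-to-head.

Y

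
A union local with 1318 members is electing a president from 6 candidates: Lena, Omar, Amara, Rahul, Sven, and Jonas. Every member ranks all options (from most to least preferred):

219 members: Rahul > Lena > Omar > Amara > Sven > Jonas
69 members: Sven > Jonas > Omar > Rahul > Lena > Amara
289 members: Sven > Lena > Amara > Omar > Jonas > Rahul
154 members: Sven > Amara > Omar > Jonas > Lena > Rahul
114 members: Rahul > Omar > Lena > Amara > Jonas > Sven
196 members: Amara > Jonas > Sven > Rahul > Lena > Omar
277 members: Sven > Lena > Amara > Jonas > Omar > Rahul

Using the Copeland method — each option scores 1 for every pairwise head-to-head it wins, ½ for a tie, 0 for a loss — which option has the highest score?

Sven

Lena: beats Omar, Amara, Rahul, and Jonas; loses to Sven → score 4.
Omar: beats Rahul and Jonas; loses to Lena, Amara, and Sven → score 2.
Amara: beats Omar, Rahul, and Jonas; loses to Lena and Sven → score 3.
Rahul: loses to Lena, Omar, Amara, Sven, and Jonas → score 0.
Sven: beats Lena, Omar, Amara, Rahul, and Jonas → score 5.
Jonas: beats Rahul; loses to Lena, Omar, Amara, and Sven → score 1.
Sven has the best pairwise record.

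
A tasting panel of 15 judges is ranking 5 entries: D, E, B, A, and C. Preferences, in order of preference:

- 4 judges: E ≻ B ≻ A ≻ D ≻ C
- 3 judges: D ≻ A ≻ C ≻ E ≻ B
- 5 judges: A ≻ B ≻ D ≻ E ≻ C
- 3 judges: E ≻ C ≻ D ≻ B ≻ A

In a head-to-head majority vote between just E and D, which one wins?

D

Voters preferring E to D: 7; preferring D to E: 8.
D wins the head-to-head.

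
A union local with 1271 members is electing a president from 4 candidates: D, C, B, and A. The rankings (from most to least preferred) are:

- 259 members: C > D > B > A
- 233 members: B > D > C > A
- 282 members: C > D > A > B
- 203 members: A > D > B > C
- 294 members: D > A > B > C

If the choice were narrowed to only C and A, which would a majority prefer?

Voters preferring C to A: 774; preferring A to C: 497.
C wins the head-to-head.

C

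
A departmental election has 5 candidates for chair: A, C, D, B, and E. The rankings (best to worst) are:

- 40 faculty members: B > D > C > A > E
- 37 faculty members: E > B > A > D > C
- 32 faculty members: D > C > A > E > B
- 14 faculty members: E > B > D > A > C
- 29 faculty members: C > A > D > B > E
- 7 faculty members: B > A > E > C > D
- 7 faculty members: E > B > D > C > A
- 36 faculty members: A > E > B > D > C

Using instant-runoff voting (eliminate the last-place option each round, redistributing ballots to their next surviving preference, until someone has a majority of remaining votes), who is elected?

A

Round 1: A 36, C 29, D 32, B 47, E 58. Eliminate C.
Round 2: A 65, D 32, B 47, E 58. Eliminate D.
Round 3: A 97, B 47, E 58. Eliminate B.
Round 4: A 144, E 58. A has a majority.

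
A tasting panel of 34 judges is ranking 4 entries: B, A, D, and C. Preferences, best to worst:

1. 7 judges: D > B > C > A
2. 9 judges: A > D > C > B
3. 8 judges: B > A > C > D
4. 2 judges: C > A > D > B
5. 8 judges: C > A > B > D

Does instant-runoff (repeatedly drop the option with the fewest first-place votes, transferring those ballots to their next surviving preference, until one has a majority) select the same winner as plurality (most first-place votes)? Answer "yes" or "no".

Instant-runoff — R1 B 8, A 9, D 7, C 10 (D out); R2 B 15, A 9, C 10 (A out); R3 B 15, C 19 (C winner). Winner: C.
Plurality — first-place votes: B 8, A 9, D 7, C 10. Winner: C.
The two methods agree.

yes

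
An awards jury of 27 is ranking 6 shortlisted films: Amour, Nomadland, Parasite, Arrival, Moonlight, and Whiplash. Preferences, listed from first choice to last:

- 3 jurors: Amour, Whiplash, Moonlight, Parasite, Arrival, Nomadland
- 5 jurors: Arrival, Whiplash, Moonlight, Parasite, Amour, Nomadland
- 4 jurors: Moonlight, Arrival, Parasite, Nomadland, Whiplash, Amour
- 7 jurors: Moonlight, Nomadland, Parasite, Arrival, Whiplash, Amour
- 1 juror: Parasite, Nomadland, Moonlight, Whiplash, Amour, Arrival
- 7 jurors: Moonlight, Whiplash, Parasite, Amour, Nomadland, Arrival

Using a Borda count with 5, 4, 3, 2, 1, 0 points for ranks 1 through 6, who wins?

Amour: 3·5 + 5·1 + 4·0 + 7·0 + 1·1 + 7·2 = 35
Nomadland: 3·0 + 5·0 + 4·2 + 7·4 + 1·4 + 7·1 = 47
Parasite: 3·2 + 5·2 + 4·3 + 7·3 + 1·5 + 7·3 = 75
Arrival: 3·1 + 5·5 + 4·4 + 7·2 + 1·0 + 7·0 = 58
Moonlight: 3·3 + 5·3 + 4·5 + 7·5 + 1·3 + 7·5 = 117
Whiplash: 3·4 + 5·4 + 4·1 + 7·1 + 1·2 + 7·4 = 73
Moonlight has the highest Borda score (117).

Moonlight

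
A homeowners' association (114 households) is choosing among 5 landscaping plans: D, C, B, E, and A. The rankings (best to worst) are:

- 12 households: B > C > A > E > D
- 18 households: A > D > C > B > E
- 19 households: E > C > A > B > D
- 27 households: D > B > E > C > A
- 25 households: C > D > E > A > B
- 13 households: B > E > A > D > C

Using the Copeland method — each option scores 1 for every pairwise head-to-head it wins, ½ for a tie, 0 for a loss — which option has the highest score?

D

D: beats C, B, and E; loses to A → score 3.
C: beats B and A; loses to D and E → score 2.
B: beats E; loses to D, C, and A → score 1.
E: beats C and A; loses to D and B → score 2.
A: beats D and B; loses to C and E → score 2.
D has the best pairwise record.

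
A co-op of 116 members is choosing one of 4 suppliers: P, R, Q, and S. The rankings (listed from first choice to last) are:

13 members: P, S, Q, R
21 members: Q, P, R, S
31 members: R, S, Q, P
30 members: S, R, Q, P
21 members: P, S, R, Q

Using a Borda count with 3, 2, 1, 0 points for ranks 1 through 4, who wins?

P: 13·3 + 21·2 + 31·0 + 30·0 + 21·3 = 144
R: 13·0 + 21·1 + 31·3 + 30·2 + 21·1 = 195
Q: 13·1 + 21·3 + 31·1 + 30·1 + 21·0 = 137
S: 13·2 + 21·0 + 31·2 + 30·3 + 21·2 = 220
S has the highest Borda score (220).

S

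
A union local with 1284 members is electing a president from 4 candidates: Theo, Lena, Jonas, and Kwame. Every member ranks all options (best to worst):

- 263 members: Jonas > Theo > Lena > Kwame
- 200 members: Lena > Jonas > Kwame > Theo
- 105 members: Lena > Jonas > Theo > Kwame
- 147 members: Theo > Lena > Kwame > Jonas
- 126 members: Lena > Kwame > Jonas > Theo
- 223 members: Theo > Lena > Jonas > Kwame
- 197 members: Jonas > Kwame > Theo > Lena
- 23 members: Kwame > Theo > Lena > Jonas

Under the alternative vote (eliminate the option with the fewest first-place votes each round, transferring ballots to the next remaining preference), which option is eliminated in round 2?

Theo

Round 1: Theo 370, Lena 431, Jonas 460, Kwame 23. Eliminate Kwame.
Round 2: Theo 393, Lena 431, Jonas 460. Eliminate Theo.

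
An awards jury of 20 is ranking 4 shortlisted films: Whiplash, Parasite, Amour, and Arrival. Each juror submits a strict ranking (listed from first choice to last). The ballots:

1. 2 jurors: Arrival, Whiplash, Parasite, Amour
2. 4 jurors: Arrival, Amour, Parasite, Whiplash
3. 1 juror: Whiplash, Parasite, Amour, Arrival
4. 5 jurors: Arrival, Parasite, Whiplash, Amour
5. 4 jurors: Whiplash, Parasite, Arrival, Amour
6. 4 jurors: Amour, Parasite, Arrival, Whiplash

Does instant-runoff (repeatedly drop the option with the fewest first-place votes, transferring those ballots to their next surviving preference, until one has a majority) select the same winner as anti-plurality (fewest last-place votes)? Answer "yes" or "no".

Instant-runoff — R1 Whiplash 5, Parasite 0, Amour 4, Arrival 11 (Arrival winner). Winner: Arrival.
Anti-plurality — last-place votes: Whiplash 8, Parasite 0, Amour 11, Arrival 1. Winner: Parasite.
The two methods disagree.

no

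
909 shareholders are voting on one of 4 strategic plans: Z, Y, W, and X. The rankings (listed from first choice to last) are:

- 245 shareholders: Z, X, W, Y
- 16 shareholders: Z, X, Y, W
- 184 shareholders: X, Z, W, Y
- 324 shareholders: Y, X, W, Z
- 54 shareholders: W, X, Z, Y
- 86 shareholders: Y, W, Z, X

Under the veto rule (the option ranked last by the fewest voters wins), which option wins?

Last-place votes: Z 324, Y 483, W 16, X 86.
W is ranked last by the fewest voters, so W wins.

W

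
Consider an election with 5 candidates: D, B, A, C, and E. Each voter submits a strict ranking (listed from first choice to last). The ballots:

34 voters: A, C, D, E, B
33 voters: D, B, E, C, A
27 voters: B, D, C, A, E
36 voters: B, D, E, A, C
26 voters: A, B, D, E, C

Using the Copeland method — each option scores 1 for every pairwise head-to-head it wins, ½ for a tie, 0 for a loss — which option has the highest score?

B

D: beats A, C, and E; loses to B → score 3.
B: beats D, A, C, and E → score 4.
A: beats C and E; loses to D and B → score 2.
C: loses to D, B, A, and E → score 0.
E: beats C; loses to D, B, and A → score 1.
B has the best pairwise record.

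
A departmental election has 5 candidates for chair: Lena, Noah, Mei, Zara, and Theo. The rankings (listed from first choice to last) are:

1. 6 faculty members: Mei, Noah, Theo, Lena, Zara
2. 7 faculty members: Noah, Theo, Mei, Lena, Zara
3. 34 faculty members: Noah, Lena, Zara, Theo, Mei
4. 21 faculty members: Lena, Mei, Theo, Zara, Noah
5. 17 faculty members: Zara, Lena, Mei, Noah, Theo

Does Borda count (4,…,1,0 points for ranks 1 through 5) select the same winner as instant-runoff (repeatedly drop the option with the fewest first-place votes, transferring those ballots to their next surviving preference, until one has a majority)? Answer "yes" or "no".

Borda — scores: Lena 250, Noah 199, Mei 135, Zara 157, Theo 109. Winner: Lena.
Instant-runoff — R1 Lena 21, Noah 41, Mei 6, Zara 17, Theo 0 (Theo out); R2 Lena 21, Noah 41, Mei 6, Zara 17 (Mei out); R3 Lena 21, Noah 47, Zara 17 (Noah winner). Winner: Noah.
The two methods disagree.

no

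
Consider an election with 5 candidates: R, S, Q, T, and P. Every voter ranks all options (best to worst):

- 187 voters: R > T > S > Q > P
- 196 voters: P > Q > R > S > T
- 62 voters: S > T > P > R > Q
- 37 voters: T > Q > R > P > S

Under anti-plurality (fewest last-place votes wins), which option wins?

R

Last-place votes: R 0, S 37, Q 62, T 196, P 187.
R is ranked last by the fewest voters, so R wins.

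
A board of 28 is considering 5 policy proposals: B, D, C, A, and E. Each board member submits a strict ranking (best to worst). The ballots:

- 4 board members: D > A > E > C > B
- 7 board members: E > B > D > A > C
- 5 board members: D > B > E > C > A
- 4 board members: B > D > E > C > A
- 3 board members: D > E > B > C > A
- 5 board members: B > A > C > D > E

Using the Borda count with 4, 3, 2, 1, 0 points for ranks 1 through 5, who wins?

B: 4·0 + 7·3 + 5·3 + 4·4 + 3·2 + 5·4 = 78
D: 4·4 + 7·2 + 5·4 + 4·3 + 3·4 + 5·1 = 79
C: 4·1 + 7·0 + 5·1 + 4·1 + 3·1 + 5·2 = 26
A: 4·3 + 7·1 + 5·0 + 4·0 + 3·0 + 5·3 = 34
E: 4·2 + 7·4 + 5·2 + 4·2 + 3·3 + 5·0 = 63
D has the highest Borda score (79).

D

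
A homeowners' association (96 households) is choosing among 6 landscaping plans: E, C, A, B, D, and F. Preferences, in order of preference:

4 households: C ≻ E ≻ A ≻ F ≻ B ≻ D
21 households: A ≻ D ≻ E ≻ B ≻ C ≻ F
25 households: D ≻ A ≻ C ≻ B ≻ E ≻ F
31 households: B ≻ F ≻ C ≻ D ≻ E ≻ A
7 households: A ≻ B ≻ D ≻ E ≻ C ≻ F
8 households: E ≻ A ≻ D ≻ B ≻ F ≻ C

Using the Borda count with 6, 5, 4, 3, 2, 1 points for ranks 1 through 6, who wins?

D

E: 4·5 + 21·4 + 25·2 + 31·2 + 7·3 + 8·6 = 285
C: 4·6 + 21·2 + 25·4 + 31·4 + 7·2 + 8·1 = 312
A: 4·4 + 21·6 + 25·5 + 31·1 + 7·6 + 8·5 = 380
B: 4·2 + 21·3 + 25·3 + 31·6 + 7·5 + 8·3 = 391
D: 4·1 + 21·5 + 25·6 + 31·3 + 7·4 + 8·4 = 412
F: 4·3 + 21·1 + 25·1 + 31·5 + 7·1 + 8·2 = 236
D has the highest Borda score (412).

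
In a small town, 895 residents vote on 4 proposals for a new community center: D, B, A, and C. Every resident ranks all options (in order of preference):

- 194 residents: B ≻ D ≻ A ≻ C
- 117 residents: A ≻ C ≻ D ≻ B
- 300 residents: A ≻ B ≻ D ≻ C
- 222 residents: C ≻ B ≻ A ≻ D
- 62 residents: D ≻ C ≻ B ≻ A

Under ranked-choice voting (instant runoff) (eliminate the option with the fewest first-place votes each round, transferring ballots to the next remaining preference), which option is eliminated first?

D

Round 1: D 62, B 194, A 417, C 222. Eliminate D.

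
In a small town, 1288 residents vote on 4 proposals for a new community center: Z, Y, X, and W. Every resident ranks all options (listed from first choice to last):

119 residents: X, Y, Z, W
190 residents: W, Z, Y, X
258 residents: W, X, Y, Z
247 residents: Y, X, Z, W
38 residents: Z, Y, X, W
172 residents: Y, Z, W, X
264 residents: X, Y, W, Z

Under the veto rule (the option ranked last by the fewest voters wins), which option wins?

Y

Last-place votes: Z 522, Y 0, X 362, W 404.
Y is ranked last by the fewest voters, so Y wins.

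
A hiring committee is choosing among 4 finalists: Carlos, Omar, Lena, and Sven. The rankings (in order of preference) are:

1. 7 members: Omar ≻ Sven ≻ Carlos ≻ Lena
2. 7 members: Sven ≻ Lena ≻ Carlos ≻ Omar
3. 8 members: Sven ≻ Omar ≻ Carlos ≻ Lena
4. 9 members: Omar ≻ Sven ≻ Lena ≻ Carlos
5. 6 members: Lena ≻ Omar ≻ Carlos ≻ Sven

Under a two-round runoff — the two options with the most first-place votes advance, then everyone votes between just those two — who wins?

Round 1 first-place votes: Carlos 0, Omar 16, Lena 6, Sven 15.
Omar and Sven advance.
Runoff: Omar is preferred to Sven by 22 voters; Sven by 15.
Omar wins the runoff.

Omar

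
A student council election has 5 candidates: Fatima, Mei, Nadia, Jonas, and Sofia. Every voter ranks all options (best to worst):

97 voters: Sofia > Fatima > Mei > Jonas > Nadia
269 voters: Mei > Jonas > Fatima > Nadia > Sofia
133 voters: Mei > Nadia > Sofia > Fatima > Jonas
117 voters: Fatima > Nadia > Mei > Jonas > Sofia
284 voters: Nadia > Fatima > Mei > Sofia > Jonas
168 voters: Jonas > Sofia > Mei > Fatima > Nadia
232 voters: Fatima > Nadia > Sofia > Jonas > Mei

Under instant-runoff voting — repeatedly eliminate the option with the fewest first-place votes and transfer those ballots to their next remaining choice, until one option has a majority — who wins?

Fatima

Round 1: Fatima 349, Mei 402, Nadia 284, Jonas 168, Sofia 97. Eliminate Sofia.
Round 2: Fatima 446, Mei 402, Nadia 284, Jonas 168. Eliminate Jonas.
Round 3: Fatima 446, Mei 570, Nadia 284. Eliminate Nadia.
Round 4: Fatima 730, Mei 570. Fatima has a majority.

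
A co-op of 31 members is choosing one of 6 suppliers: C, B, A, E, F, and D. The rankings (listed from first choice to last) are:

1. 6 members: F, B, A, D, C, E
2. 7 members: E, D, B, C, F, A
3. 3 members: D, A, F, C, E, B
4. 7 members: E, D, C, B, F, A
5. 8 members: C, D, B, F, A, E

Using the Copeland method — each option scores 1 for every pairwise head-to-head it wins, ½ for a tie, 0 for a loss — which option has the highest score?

C: beats B, A, E, and F; loses to D → score 4.
B: beats A and F; loses to C, E, and D → score 2.
A: beats E; loses to C, B, F, and D → score 1.
E: beats B; loses to C, A, F, and D → score 1.
F: beats A and E; loses to C, B, and D → score 2.
D: beats C, B, A, E, and F → score 5.
D has the best pairwise record.

D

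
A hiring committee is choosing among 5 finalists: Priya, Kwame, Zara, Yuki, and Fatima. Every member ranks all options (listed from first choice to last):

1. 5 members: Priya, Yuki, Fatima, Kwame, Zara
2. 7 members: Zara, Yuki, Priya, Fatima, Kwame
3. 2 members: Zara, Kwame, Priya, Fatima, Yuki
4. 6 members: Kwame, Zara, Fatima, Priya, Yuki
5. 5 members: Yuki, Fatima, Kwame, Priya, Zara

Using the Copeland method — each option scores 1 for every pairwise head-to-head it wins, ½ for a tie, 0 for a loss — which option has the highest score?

Priya: beats Yuki and Fatima; loses to Kwame and Zara → score 2.
Kwame: beats Priya and Zara; loses to Yuki and Fatima → score 2.
Zara: beats Priya, Yuki, and Fatima; loses to Kwame → score 3.
Yuki: beats Kwame and Fatima; loses to Priya and Zara → score 2.
Fatima: beats Kwame; loses to Priya, Zara, and Yuki → score 1.
Zara has the best pairwise record.

Zara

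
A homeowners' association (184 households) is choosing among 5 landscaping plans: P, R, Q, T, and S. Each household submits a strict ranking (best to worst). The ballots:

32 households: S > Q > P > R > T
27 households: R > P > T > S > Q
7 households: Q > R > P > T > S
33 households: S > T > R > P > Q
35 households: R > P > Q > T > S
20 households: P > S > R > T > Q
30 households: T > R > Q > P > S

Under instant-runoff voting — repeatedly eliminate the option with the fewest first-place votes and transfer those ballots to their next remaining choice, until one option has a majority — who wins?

R

Round 1: P 20, R 62, Q 7, T 30, S 65. Eliminate Q.
Round 2: P 20, R 69, T 30, S 65. Eliminate P.
Round 3: R 69, T 30, S 85. Eliminate T.
Round 4: R 99, S 85. R has a majority.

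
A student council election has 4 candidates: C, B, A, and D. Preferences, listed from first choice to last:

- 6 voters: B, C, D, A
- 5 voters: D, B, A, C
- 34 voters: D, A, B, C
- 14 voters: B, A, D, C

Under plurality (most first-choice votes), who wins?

D

First-place votes: C 0, B 20, A 0, D 39.
D has the most first-place votes.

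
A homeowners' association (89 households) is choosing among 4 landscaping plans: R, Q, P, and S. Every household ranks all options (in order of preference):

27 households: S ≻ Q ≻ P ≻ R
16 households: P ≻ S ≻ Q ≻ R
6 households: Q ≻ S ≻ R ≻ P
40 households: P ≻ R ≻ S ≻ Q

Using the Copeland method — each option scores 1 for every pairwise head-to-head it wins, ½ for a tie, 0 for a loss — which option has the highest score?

R: loses to Q, P, and S → score 0.
Q: beats R; loses to P and S → score 1.
P: beats R, Q, and S → score 3.
S: beats R and Q; loses to P → score 2.
P has the best pairwise record.

P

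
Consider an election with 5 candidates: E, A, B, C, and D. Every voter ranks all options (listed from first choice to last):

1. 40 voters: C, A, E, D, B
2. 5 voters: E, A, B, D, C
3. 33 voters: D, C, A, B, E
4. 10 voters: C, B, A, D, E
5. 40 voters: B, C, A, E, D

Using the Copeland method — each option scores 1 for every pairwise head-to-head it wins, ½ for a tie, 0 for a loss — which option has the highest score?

E: beats D; loses to A, B, and C → score 1.
A: beats E, B, and D; loses to C → score 3.
B: beats E; loses to A, C, and D → score 1.
C: beats E, A, B, and D → score 4.
D: beats B; loses to E, A, and C → score 1.
C has the best pairwise record.

C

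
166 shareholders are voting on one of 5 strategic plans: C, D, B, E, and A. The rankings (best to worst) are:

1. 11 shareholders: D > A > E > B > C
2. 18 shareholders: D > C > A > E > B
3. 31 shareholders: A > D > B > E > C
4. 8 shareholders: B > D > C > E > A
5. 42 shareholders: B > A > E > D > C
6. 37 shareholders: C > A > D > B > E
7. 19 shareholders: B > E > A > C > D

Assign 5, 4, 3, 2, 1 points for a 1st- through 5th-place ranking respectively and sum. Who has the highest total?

C: 11·1 + 18·4 + 31·1 + 8·3 + 42·1 + 37·5 + 19·2 = 403
D: 11·5 + 18·5 + 31·4 + 8·4 + 42·2 + 37·3 + 19·1 = 515
B: 11·2 + 18·1 + 31·3 + 8·5 + 42·5 + 37·2 + 19·5 = 552
E: 11·3 + 18·2 + 31·2 + 8·2 + 42·3 + 37·1 + 19·4 = 386
A: 11·4 + 18·3 + 31·5 + 8·1 + 42·4 + 37·4 + 19·3 = 634
A has the highest Borda score (634).

A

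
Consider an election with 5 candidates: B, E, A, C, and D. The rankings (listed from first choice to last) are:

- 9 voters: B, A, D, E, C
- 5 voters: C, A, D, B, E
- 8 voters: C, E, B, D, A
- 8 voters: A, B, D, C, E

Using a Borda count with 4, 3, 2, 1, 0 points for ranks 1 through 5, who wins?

B: 9·4 + 5·1 + 8·2 + 8·3 = 81
E: 9·1 + 5·0 + 8·3 + 8·0 = 33
A: 9·3 + 5·3 + 8·0 + 8·4 = 74
C: 9·0 + 5·4 + 8·4 + 8·1 = 60
D: 9·2 + 5·2 + 8·1 + 8·2 = 52
B has the highest Borda score (81).

B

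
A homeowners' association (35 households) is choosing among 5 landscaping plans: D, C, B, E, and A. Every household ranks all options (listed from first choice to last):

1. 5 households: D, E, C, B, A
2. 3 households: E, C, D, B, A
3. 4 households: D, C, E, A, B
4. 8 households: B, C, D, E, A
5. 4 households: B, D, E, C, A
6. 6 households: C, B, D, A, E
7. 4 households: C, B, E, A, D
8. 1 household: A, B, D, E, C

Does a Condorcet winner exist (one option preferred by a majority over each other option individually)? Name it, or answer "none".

C vs D: 21–14 for C.
C vs B: 22–13 for C.
C vs E: 22–13 for C.
C vs A: 34–1 for C.
C beats every other option head-to-head.

C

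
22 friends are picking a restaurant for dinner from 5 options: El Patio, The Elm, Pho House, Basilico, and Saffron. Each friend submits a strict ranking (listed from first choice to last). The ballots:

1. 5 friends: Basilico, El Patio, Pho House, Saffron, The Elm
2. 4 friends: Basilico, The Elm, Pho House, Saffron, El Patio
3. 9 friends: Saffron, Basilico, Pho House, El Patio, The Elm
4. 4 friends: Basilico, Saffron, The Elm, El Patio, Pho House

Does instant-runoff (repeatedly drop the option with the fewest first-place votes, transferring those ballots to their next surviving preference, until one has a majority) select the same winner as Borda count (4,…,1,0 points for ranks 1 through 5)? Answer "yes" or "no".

Instant-runoff — R1 El Patio 0, The Elm 0, Pho House 0, Basilico 13, Saffron 9 (Basilico winner). Winner: Basilico.
Borda — scores: El Patio 28, The Elm 20, Pho House 36, Basilico 79, Saffron 57. Winner: Basilico.
The two methods agree.

yes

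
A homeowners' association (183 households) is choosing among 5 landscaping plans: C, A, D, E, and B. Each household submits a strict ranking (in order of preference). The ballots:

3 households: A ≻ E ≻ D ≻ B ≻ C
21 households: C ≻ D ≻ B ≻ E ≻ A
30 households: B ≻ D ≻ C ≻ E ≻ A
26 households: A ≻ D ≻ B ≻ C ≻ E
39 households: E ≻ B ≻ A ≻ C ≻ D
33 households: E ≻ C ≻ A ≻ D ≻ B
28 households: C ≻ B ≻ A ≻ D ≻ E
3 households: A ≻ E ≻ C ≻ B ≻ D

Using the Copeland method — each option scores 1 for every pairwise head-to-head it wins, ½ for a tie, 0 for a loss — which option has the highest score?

B

C: beats A, D, and E; loses to B → score 3.
A: beats D; loses to C, E, and B → score 1.
D: beats E; loses to C, A, and B → score 1.
E: beats A; loses to C, D, and B → score 1.
B: beats C, A, D, and E → score 4.
B has the best pairwise record.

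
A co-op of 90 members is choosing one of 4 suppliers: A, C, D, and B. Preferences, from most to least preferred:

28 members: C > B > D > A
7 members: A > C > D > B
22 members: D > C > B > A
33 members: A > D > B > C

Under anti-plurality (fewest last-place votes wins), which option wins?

Last-place votes: A 50, C 33, D 0, B 7.
D is ranked last by the fewest voters, so D wins.

D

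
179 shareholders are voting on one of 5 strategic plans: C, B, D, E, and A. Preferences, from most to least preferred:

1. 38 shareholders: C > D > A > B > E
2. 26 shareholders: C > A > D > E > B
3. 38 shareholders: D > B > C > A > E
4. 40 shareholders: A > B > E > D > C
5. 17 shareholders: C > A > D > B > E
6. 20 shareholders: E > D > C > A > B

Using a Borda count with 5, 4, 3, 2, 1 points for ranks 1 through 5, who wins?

C: 38·5 + 26·5 + 38·3 + 40·1 + 17·5 + 20·3 = 619
B: 38·2 + 26·1 + 38·4 + 40·4 + 17·2 + 20·1 = 468
D: 38·4 + 26·3 + 38·5 + 40·2 + 17·3 + 20·4 = 631
E: 38·1 + 26·2 + 38·1 + 40·3 + 17·1 + 20·5 = 365
A: 38·3 + 26·4 + 38·2 + 40·5 + 17·4 + 20·2 = 602
D has the highest Borda score (631).

D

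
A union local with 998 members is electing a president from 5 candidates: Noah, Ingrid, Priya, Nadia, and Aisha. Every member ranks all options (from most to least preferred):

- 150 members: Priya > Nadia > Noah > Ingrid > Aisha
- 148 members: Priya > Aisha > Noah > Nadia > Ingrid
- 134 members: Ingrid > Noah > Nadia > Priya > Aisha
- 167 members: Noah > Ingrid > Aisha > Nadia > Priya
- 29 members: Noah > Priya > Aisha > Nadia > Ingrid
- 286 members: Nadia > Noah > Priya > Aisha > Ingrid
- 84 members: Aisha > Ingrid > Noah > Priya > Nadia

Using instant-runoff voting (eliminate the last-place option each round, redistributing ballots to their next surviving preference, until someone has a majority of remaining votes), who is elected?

Priya

Round 1: Noah 196, Ingrid 134, Priya 298, Nadia 286, Aisha 84. Eliminate Aisha.
Round 2: Noah 196, Ingrid 218, Priya 298, Nadia 286. Eliminate Noah.
Round 3: Ingrid 385, Priya 327, Nadia 286. Eliminate Nadia.
Round 4: Ingrid 385, Priya 613. Priya has a majority.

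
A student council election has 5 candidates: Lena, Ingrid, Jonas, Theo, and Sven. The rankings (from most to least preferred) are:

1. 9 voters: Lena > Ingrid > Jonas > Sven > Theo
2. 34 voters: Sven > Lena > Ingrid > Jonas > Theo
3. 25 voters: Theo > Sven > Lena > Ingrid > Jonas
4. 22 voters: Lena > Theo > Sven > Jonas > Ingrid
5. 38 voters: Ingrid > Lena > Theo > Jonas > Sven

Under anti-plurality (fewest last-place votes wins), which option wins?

Lena

Last-place votes: Lena 0, Ingrid 22, Jonas 25, Theo 43, Sven 38.
Lena is ranked last by the fewest voters, so Lena wins.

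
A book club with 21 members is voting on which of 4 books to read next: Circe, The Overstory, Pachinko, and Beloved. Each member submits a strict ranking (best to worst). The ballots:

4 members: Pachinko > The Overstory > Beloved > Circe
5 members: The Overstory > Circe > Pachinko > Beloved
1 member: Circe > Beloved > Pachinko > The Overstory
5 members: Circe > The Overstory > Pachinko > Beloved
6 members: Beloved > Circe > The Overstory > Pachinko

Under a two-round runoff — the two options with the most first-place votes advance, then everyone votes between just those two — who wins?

Round 1 first-place votes: Circe 6, The Overstory 5, Pachinko 4, Beloved 6.
Beloved and Circe advance.
Runoff: Beloved is preferred to Circe by 10 voters; Circe by 11.
Circe wins the runoff.

Circe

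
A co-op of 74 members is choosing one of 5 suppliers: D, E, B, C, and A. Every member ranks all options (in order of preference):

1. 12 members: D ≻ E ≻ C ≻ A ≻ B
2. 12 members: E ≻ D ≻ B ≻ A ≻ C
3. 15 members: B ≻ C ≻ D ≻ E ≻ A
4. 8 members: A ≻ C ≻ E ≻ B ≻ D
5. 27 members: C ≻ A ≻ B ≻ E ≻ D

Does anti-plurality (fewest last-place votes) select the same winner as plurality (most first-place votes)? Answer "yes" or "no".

Anti-plurality — last-place votes: D 35, E 0, B 12, C 12, A 15. Winner: E.
Plurality — first-place votes: D 12, E 12, B 15, C 27, A 8. Winner: C.
The two methods disagree.

no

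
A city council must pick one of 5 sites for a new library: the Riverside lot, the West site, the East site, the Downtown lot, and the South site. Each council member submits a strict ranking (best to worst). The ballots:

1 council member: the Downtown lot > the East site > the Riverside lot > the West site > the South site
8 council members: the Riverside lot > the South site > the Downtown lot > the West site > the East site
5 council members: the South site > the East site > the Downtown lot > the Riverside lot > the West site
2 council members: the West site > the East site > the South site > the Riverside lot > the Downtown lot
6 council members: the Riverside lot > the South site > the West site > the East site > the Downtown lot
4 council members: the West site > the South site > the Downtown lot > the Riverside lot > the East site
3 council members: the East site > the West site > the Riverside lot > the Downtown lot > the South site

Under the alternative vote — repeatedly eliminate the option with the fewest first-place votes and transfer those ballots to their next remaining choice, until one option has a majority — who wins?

Round 1: the Riverside lot 14, the West site 6, the East site 3, the Downtown lot 1, the South site 5. Eliminate the Downtown lot.
Round 2: the Riverside lot 14, the West site 6, the East site 4, the South site 5. Eliminate the East site.
Round 3: the Riverside lot 15, the West site 9, the South site 5. The Riverside lot has a majority.

the Riverside lot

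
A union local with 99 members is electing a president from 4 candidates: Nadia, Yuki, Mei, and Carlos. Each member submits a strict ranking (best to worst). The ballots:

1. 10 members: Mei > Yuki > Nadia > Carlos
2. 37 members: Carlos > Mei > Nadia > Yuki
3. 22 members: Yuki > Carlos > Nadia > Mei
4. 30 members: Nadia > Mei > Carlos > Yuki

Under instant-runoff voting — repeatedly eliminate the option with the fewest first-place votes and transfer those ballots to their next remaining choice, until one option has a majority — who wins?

Round 1: Nadia 30, Yuki 22, Mei 10, Carlos 37. Eliminate Mei.
Round 2: Nadia 30, Yuki 32, Carlos 37. Eliminate Nadia.
Round 3: Yuki 32, Carlos 67. Carlos has a majority.

Carlos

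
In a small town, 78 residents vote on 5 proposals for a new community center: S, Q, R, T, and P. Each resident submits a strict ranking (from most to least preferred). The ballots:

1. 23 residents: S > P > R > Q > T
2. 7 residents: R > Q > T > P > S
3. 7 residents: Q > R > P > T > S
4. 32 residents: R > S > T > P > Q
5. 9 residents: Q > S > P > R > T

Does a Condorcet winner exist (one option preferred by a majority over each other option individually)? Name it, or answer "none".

R vs S: 46–32 for R.
R vs Q: 62–16 for R.
R vs T: 78–0 for R.
R vs P: 46–32 for R.
R beats every other option head-to-head.

R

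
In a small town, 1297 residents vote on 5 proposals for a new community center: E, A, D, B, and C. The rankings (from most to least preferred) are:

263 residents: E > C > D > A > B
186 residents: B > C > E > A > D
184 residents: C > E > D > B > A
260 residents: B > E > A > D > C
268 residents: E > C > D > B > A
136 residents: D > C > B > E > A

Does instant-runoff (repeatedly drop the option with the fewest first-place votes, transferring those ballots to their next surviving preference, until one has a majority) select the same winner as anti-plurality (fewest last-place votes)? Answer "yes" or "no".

yes

Instant-runoff — R1 E 531, A 0, D 136, B 446, C 184 (A out); R2 E 531, D 136, B 446, C 184 (D out); R3 E 531, B 446, C 320 (C out); R4 E 715, B 582 (E winner). Winner: E.
Anti-plurality — last-place votes: E 0, A 588, D 186, B 263, C 260. Winner: E.
The two methods agree.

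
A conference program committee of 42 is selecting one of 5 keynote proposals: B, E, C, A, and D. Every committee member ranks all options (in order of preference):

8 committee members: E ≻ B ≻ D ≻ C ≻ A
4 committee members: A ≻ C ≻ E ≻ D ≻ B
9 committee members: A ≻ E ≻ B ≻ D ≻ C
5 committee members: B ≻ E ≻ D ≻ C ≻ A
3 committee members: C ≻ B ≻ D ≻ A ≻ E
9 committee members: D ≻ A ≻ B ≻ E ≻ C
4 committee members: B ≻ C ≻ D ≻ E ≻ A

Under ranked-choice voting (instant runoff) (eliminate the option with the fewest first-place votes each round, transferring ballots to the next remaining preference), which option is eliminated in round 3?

Round 1: B 9, E 8, C 3, A 13, D 9. Eliminate C.
Round 2: B 12, E 8, A 13, D 9. Eliminate E.
Round 3: B 20, A 13, D 9. Eliminate D.

D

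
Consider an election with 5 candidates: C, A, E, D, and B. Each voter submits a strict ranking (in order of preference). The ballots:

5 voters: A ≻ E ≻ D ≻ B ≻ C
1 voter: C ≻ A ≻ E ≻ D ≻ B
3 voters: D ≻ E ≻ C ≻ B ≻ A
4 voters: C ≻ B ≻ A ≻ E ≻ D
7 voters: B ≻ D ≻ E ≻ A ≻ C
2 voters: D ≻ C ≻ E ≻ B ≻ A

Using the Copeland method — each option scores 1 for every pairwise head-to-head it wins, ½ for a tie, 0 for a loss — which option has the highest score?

C: loses to A, E, D, and B → score 0.
A: beats C; loses to E, D, and B → score 1.
E: beats C and A; ties B; loses to D → score 2.5.
D: beats C, A, and E; ties B → score 3.5.
B: beats C and A; ties E and D → score 3.
D has the best pairwise record.

D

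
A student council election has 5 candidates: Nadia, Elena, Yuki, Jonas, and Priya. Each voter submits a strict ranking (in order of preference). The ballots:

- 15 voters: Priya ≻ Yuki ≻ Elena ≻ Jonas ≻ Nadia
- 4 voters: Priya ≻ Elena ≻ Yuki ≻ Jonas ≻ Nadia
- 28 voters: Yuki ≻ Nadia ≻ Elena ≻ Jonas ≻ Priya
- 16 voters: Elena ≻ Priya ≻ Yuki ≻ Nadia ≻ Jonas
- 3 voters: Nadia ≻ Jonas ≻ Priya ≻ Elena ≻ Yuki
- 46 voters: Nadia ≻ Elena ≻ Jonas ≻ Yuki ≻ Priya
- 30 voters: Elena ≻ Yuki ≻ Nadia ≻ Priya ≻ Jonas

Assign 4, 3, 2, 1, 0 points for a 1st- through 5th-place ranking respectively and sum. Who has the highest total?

Elena

Nadia: 15·0 + 4·0 + 28·3 + 16·1 + 3·4 + 46·4 + 30·2 = 356
Elena: 15·2 + 4·3 + 28·2 + 16·4 + 3·1 + 46·3 + 30·4 = 423
Yuki: 15·3 + 4·2 + 28·4 + 16·2 + 3·0 + 46·1 + 30·3 = 333
Jonas: 15·1 + 4·1 + 28·1 + 16·0 + 3·3 + 46·2 + 30·0 = 148
Priya: 15·4 + 4·4 + 28·0 + 16·3 + 3·2 + 46·0 + 30·1 = 160
Elena has the highest Borda score (423).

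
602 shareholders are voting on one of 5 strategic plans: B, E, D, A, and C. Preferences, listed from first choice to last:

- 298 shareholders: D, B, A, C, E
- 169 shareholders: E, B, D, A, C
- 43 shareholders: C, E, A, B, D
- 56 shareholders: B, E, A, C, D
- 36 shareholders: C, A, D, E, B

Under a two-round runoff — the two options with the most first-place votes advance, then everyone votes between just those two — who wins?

D

Round 1 first-place votes: B 56, E 169, D 298, A 0, C 79.
D and E advance.
Runoff: D is preferred to E by 334 voters; E by 268.
D wins the runoff.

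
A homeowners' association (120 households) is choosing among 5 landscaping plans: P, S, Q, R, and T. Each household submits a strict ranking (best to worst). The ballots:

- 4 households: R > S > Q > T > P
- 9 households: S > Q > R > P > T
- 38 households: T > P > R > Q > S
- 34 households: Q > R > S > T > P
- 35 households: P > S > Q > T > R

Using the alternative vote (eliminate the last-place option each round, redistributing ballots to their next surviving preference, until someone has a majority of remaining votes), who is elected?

Q

Round 1: P 35, S 9, Q 34, R 4, T 38. Eliminate R.
Round 2: P 35, S 13, Q 34, T 38. Eliminate S.
Round 3: P 35, Q 47, T 38. Eliminate P.
Round 4: Q 82, T 38. Q has a majority.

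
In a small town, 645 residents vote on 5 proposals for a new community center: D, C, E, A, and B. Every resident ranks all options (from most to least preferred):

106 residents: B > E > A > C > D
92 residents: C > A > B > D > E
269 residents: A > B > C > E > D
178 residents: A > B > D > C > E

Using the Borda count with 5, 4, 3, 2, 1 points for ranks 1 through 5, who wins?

A

D: 106·1 + 92·2 + 269·1 + 178·3 = 1093
C: 106·2 + 92·5 + 269·3 + 178·2 = 1835
E: 106·4 + 92·1 + 269·2 + 178·1 = 1232
A: 106·3 + 92·4 + 269·5 + 178·5 = 2921
B: 106·5 + 92·3 + 269·4 + 178·4 = 2594
A has the highest Borda score (2921).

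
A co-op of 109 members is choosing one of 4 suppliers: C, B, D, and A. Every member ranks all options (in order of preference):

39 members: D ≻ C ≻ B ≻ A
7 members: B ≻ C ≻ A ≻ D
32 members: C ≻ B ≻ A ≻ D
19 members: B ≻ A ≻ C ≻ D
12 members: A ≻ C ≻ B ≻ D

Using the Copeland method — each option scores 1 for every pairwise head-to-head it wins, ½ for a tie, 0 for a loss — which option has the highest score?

C

C: beats B, D, and A → score 3.
B: beats D and A; loses to C → score 2.
D: loses to C, B, and A → score 0.
A: beats D; loses to C and B → score 1.
C has the best pairwise record.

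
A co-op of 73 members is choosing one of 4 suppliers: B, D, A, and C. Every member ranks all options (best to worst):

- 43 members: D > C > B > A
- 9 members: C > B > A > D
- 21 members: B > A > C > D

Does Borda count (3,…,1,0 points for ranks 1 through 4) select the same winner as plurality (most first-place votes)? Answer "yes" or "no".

no

Borda — scores: B 124, D 129, A 51, C 134. Winner: C.
Plurality — first-place votes: B 21, D 43, A 0, C 9. Winner: D.
The two methods disagree.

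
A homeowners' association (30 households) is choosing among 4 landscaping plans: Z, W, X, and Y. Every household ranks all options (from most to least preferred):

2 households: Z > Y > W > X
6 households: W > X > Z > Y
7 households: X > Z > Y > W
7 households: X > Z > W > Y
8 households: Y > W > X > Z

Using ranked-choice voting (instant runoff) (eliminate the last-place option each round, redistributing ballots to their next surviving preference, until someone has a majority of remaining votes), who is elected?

X

Round 1: Z 2, W 6, X 14, Y 8. Eliminate Z.
Round 2: W 6, X 14, Y 10. Eliminate W.
Round 3: X 20, Y 10. X has a majority.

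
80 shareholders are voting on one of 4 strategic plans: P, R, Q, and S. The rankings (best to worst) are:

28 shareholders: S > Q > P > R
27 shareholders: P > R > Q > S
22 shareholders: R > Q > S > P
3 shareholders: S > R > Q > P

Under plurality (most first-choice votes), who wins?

S

First-place votes: P 27, R 22, Q 0, S 31.
S has the most first-place votes.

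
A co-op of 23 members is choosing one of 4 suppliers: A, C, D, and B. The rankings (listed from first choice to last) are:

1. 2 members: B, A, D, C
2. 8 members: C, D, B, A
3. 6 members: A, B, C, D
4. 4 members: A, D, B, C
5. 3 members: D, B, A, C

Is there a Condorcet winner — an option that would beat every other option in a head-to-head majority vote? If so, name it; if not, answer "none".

none

Checking pairwise contests:
B beats A 13–10.
A beats C 15–8.
A beats D 12–11.
D beats B 15–8.
Every option loses at least one head-to-head, so there is no Condorcet winner.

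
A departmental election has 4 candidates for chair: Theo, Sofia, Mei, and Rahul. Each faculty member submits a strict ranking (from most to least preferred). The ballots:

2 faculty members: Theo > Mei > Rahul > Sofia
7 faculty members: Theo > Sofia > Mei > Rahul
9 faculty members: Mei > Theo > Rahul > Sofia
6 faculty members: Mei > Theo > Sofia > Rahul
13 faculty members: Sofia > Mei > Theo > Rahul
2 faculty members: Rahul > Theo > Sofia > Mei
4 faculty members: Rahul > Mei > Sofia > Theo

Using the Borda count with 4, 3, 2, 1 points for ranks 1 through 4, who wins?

Theo: 2·4 + 7·4 + 9·3 + 6·3 + 13·2 + 2·3 + 4·1 = 117
Sofia: 2·1 + 7·3 + 9·1 + 6·2 + 13·4 + 2·2 + 4·2 = 108
Mei: 2·3 + 7·2 + 9·4 + 6·4 + 13·3 + 2·1 + 4·3 = 133
Rahul: 2·2 + 7·1 + 9·2 + 6·1 + 13·1 + 2·4 + 4·4 = 72
Mei has the highest Borda score (133).

Mei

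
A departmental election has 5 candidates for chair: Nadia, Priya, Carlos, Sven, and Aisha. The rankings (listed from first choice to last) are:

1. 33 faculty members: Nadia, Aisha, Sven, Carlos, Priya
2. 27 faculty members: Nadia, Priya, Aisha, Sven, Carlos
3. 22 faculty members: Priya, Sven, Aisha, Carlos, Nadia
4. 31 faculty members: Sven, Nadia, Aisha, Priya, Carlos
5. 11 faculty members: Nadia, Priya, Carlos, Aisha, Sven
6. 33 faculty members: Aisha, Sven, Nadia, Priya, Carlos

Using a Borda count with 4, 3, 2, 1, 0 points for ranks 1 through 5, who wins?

Nadia: 33·4 + 27·4 + 22·0 + 31·3 + 11·4 + 33·2 = 443
Priya: 33·0 + 27·3 + 22·4 + 31·1 + 11·3 + 33·1 = 266
Carlos: 33·1 + 27·0 + 22·1 + 31·0 + 11·2 + 33·0 = 77
Sven: 33·2 + 27·1 + 22·3 + 31·4 + 11·0 + 33·3 = 382
Aisha: 33·3 + 27·2 + 22·2 + 31·2 + 11·1 + 33·4 = 402
Nadia has the highest Borda score (443).

Nadia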